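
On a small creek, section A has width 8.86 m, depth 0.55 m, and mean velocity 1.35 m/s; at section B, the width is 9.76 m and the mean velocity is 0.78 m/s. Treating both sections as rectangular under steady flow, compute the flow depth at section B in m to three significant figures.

0.864 m

Q = A₁V₁ = (8.86×0.55) × 1.35 = 6.579 m³/s
d₂ = Q/(b₂ V₂) = 6.579/(9.76×0.78) = 0.8641 m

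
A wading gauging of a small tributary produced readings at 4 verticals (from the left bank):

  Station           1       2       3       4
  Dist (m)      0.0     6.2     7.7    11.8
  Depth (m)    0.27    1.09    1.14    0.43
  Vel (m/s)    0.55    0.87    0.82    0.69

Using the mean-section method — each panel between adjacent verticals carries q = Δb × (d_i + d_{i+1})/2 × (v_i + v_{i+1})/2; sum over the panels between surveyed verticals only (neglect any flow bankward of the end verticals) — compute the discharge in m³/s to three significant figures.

6.84 m³/s

Panel 1-2: Δb = 6.2 m, d̄ = (0.27+1.09)/2 = 0.68, v̄ = (0.55+0.87)/2 = 0.71 → q = 6.2×0.68×0.71 = 2.993 m³/s
Panel 2-3: Δb = 1.5 m, d̄ = (1.09+1.14)/2 = 1.115, v̄ = (0.87+0.82)/2 = 0.845 → q = 1.5×1.115×0.845 = 1.413 m³/s
Panel 3-4: Δb = 4.1 m, d̄ = (1.14+0.43)/2 = 0.785, v̄ = (0.82+0.69)/2 = 0.755 → q = 4.1×0.785×0.755 = 2.430 m³/s
Q = Σ q = 6.837 m³/s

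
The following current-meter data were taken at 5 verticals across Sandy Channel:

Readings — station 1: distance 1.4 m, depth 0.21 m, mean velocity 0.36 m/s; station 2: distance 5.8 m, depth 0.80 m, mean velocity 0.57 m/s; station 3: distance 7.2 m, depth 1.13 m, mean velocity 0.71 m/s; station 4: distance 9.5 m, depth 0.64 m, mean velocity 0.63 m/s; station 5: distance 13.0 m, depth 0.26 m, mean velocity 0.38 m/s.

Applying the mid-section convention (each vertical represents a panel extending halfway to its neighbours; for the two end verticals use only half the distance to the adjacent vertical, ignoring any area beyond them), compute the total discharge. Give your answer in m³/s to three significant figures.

4.32 m³/s

w_1 = (5.8 − 1.4)/2 = 2.2 m; q_1 = 0.36 × 0.21 × 2.2 = 0.1663 m³/s
w_2 = (7.2 − 1.4)/2 = 2.9 m; q_2 = 0.57 × 0.80 × 2.9 = 1.322 m³/s
w_3 = (9.5 − 5.8)/2 = 1.85 m; q_3 = 0.71 × 1.13 × 1.85 = 1.484 m³/s
w_4 = (13.0 − 7.2)/2 = 2.9 m; q_4 = 0.63 × 0.64 × 2.9 = 1.169 m³/s
w_5 = (13.0 − 9.5)/2 = 1.75 m; q_5 = 0.38 × 0.26 × 1.75 = 0.1729 m³/s
Q = Σ qᵢ = 4.315 m³/s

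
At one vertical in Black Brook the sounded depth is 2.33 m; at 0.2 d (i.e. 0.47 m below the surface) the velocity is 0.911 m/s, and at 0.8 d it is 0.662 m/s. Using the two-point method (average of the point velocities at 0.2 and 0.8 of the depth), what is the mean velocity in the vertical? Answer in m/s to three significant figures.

0.787 m/s

v̄ = (0.911 + 0.662) / 2 = 0.7865 m/s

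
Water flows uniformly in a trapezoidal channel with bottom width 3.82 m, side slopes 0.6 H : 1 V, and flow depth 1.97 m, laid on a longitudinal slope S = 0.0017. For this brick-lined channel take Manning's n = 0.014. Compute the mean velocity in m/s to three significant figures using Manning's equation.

3.27 m/s

A = (b + z·y)·y = (3.82 + 0.6×1.97)×1.97 = 9.854 m²
P = b + 2y√(1+z²) = 3.82 + 2×1.97×√(1+0.6²) = 8.415 m
R = A/P = 9.854/8.415 = 1.171 m
Q = (1/n)·A·R^(2/3)·S^(1/2) = (1/0.014) × 9.854 × 1.171^(2/3) × 0.0017^(1/2) = 32.24 m³/s
V = Q/A = 32.24/9.854 = 3.272 m/s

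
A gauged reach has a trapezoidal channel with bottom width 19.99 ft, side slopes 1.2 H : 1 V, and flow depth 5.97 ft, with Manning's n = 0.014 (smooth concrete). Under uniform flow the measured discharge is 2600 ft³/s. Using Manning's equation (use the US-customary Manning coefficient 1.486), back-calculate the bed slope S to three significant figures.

A = (b + z·y)·y = (19.99 + 1.2×5.97)×5.97 = 162.1 ft²
P = b + 2y√(1+z²) = 19.99 + 2×5.97×√(1+1.2²) = 38.64 ft
R = A/P = 162.1/38.64 = 4.195 ft
S = (Q·n / (1.486·A·R^(2/3)))² = (2600×0.014 / (1.486×162.1×2.601))² = 0.003374

0.00337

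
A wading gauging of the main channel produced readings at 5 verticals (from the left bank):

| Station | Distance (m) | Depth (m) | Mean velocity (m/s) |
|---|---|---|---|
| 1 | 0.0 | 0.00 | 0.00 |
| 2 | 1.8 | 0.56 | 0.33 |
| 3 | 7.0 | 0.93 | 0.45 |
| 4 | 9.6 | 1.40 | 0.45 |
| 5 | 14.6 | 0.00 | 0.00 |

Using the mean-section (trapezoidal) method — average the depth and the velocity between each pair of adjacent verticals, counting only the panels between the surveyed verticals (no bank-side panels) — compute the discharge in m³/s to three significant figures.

3.74 m³/s

Panel 1-2: Δb = 1.8 m, d̄ = (0.00+0.56)/2 = 0.28, v̄ = (0.00+0.33)/2 = 0.165 → q = 1.8×0.28×0.165 = 0.08316 m³/s
Panel 2-3: Δb = 5.2 m, d̄ = (0.56+0.93)/2 = 0.745, v̄ = (0.33+0.45)/2 = 0.39 → q = 5.2×0.745×0.39 = 1.511 m³/s
Panel 3-4: Δb = 2.6 m, d̄ = (0.93+1.40)/2 = 1.165, v̄ = (0.45+0.45)/2 = 0.45 → q = 2.6×1.165×0.45 = 1.363 m³/s
Panel 4-5: Δb = 5 m, d̄ = (1.40+0.00)/2 = 0.7, v̄ = (0.45+0.00)/2 = 0.225 → q = 5×0.7×0.225 = 0.7875 m³/s
Q = Σ q = 3.745 m³/s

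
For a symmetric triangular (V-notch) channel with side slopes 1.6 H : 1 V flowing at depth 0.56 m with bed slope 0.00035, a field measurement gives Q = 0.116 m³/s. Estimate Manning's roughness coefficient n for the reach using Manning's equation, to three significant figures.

0.0310

A = z·y² = 1.6×0.56² = 0.5018 m²
P = 2y√(1+z²) = 2×0.56×√(1+1.6²) = 2.113 m
R = A/P = 0.5018/2.113 = 0.2374 m
n = (1/Q)·A·R^(2/3)·S^(1/2) = (1/0.116) × 0.5018 × 0.3834 × 0.01871 = 0.03103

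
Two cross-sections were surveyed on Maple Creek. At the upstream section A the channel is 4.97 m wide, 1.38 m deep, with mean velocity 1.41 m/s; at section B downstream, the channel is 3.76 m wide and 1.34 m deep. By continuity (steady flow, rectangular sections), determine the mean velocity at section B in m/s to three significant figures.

Q = A₁V₁ = (4.97×1.38) × 1.41 = 9.671 m³/s
A₂ = 3.76 × 1.34 = 5.038 m²
V₂ = Q/A₂ = 9.671/5.038 = 1.919 m/s

1.92 m/s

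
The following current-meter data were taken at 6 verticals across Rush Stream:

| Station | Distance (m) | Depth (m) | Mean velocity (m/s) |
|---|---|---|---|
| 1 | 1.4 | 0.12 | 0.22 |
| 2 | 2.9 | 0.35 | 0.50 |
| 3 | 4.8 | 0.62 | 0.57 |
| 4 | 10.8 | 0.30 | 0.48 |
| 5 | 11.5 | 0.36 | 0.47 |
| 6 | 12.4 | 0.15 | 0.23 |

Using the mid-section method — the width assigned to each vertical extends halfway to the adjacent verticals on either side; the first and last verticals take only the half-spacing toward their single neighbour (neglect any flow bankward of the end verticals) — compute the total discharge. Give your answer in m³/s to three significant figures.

w_1 = (2.9 − 1.4)/2 = 0.75 m; q_1 = 0.22 × 0.12 × 0.75 = 0.01980 m³/s
w_2 = (4.8 − 1.4)/2 = 1.7 m; q_2 = 0.50 × 0.35 × 1.7 = 0.2975 m³/s
w_3 = (10.8 − 2.9)/2 = 3.95 m; q_3 = 0.57 × 0.62 × 3.95 = 1.396 m³/s
w_4 = (11.5 − 4.8)/2 = 3.35 m; q_4 = 0.48 × 0.30 × 3.35 = 0.4824 m³/s
w_5 = (12.4 − 10.8)/2 = 0.8 m; q_5 = 0.47 × 0.36 × 0.8 = 0.1354 m³/s
w_6 = (12.4 − 11.5)/2 = 0.45 m; q_6 = 0.23 × 0.15 × 0.45 = 0.01553 m³/s
Q = Σ qᵢ = 2.347 m³/s

2.35 m³/s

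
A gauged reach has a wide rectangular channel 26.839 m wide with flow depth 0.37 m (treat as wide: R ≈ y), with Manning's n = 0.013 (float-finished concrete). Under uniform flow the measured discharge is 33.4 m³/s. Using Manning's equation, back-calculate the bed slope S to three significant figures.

A = b·y = 26.839 × 0.37 = 9.930 m²
Wide channel: R ≈ y = 0.37 m
S = (Q·n / (1·A·R^(2/3)))² = (33.4×0.013 / (1×9.930×0.5154))² = 0.007197

0.00720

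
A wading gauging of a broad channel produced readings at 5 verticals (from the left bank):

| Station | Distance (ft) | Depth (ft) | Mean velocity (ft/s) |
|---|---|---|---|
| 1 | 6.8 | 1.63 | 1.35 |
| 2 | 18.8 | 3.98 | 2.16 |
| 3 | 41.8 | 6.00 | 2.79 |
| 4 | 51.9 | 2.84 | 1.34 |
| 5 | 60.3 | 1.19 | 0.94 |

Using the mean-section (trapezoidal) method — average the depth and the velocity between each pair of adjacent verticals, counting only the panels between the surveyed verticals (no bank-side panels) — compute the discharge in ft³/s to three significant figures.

Panel 1-2: Δb = 12 ft, d̄ = (1.63+3.98)/2 = 2.805, v̄ = (1.35+2.16)/2 = 1.755 → q = 12×2.805×1.755 = 59.07 ft³/s
Panel 2-3: Δb = 23 ft, d̄ = (3.98+6.00)/2 = 4.99, v̄ = (2.16+2.79)/2 = 2.475 → q = 23×4.99×2.475 = 284.1 ft³/s
Panel 3-4: Δb = 10.1 ft, d̄ = (6.00+2.84)/2 = 4.42, v̄ = (2.79+1.34)/2 = 2.065 → q = 10.1×4.42×2.065 = 92.19 ft³/s
Panel 4-5: Δb = 8.4 ft, d̄ = (2.84+1.19)/2 = 2.015, v̄ = (1.34+0.94)/2 = 1.14 → q = 8.4×2.015×1.14 = 19.30 ft³/s
Q = Σ q = 454.6 ft³/s

455 ft³/s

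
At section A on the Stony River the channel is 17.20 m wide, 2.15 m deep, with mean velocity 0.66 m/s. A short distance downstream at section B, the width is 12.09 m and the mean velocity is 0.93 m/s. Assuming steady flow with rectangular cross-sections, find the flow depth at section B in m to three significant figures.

Q = A₁V₁ = (17.20×2.15) × 0.66 = 24.41 m³/s
d₂ = Q/(b₂ V₂) = 24.41/(12.09×0.93) = 2.171 m

2.17 m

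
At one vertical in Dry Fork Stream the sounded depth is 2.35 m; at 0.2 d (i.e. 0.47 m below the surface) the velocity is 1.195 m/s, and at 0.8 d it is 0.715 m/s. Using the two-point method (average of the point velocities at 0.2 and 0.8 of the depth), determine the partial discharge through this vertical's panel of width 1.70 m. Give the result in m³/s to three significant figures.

3.82 m³/s

v̄ = (1.195 + 0.715) / 2 = 0.9550 m/s
q = v̄ × d × w = 0.9550 × 2.35 × 1.70 = 3.815 m³/s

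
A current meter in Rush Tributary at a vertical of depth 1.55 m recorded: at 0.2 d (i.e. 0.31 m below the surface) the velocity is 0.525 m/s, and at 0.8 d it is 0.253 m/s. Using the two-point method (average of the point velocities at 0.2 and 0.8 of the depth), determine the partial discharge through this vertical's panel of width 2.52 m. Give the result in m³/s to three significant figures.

v̄ = (0.525 + 0.253) / 2 = 0.3890 m/s
q = v̄ × d × w = 0.3890 × 1.55 × 2.52 = 1.519 m³/s

1.52 m³/s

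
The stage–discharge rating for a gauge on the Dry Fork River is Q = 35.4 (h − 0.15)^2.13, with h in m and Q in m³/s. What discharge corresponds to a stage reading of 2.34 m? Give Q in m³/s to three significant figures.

Q = 35.4 × (2.34 − 0.15)^2.13 = 35.4 × 2.19^2.13 = 188.0 m³/s

188 m³/s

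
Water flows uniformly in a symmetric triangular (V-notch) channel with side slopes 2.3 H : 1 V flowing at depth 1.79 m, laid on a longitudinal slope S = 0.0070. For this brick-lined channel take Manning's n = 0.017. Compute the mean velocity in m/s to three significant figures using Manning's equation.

A = z·y² = 2.3×1.79² = 7.369 m²
P = 2y√(1+z²) = 2×1.79×√(1+2.3²) = 8.979 m
R = A/P = 7.369/8.979 = 0.8208 m
Q = (1/n)·A·R^(2/3)·S^(1/2) = (1/0.017) × 7.369 × 0.8208^(2/3) × 0.0070^(1/2) = 31.79 m³/s
V = Q/A = 31.79/7.369 = 4.314 m/s

4.31 m/s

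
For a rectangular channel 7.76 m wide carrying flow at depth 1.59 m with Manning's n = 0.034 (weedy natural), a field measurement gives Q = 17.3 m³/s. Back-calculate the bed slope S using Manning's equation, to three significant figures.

A = b·y = 7.76 × 1.59 = 12.34 m²
P = b + 2y = 7.76 + 2×1.59 = 10.94 m
R = A/P = 12.34/10.94 = 1.128 m
S = (Q·n / (1·A·R^(2/3)))² = (17.3×0.034 / (1×12.34×1.083))² = 0.001936

0.00194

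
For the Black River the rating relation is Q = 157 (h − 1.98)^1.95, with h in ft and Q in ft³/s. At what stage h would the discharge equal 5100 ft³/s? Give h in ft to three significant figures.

7.94 ft

h − h₀ = (Q/C)^(1/b) = (5100/157)^(1/1.95) = 5.960 ft
h = 1.98 + 5.960 = 7.940 ft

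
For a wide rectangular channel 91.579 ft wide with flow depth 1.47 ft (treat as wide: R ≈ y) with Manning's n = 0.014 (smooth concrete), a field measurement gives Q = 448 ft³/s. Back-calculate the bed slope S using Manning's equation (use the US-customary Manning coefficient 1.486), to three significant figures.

A = b·y = 91.579 × 1.47 = 134.6 ft²
Wide channel: R ≈ y = 1.47 ft
S = (Q·n / (1.486·A·R^(2/3)))² = (448×0.014 / (1.486×134.6×1.293))² = 0.0005881

0.000588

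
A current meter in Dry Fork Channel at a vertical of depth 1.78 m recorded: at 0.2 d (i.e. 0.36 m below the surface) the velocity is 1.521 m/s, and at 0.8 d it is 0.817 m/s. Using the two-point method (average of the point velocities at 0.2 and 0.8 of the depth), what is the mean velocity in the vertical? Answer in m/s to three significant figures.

1.17 m/s

v̄ = (1.521 + 0.817) / 2 = 1.169 m/s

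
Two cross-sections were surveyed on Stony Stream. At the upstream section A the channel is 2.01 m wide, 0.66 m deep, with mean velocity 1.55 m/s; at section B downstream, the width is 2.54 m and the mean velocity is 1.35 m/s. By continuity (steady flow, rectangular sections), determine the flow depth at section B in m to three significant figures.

0.600 m

Q = A₁V₁ = (2.01×0.66) × 1.55 = 2.056 m³/s
d₂ = Q/(b₂ V₂) = 2.056/(2.54×1.35) = 0.5997 m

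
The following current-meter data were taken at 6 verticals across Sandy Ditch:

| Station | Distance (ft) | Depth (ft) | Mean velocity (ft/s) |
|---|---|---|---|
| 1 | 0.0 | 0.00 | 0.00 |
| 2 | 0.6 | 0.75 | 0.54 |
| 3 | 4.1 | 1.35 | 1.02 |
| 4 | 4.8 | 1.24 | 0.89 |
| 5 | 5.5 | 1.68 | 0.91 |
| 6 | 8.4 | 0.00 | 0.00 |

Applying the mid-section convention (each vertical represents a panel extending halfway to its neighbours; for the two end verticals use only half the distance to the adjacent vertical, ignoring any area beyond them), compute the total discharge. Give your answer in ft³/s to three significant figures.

w_2 = (4.1 − 0.0)/2 = 2.05 ft; q_2 = 0.54 × 0.75 × 2.05 = 0.8303 ft³/s
w_3 = (4.8 − 0.6)/2 = 2.1 ft; q_3 = 1.02 × 1.35 × 2.1 = 2.892 ft³/s
w_4 = (5.5 − 4.1)/2 = 0.7 ft; q_4 = 0.89 × 1.24 × 0.7 = 0.7725 ft³/s
w_5 = (8.4 − 4.8)/2 = 1.8 ft; q_5 = 0.91 × 1.68 × 1.8 = 2.752 ft³/s
Stations 1, 6 contribute zero (depth or velocity is 0).
Q = Σ qᵢ = 7.246 ft³/s

7.25 ft³/s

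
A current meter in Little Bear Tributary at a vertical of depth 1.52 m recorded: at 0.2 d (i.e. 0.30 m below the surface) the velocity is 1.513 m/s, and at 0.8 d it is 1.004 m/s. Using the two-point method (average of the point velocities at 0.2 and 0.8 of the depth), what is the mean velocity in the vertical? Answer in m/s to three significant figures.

v̄ = (1.513 + 1.004) / 2 = 1.259 m/s

1.26 m/s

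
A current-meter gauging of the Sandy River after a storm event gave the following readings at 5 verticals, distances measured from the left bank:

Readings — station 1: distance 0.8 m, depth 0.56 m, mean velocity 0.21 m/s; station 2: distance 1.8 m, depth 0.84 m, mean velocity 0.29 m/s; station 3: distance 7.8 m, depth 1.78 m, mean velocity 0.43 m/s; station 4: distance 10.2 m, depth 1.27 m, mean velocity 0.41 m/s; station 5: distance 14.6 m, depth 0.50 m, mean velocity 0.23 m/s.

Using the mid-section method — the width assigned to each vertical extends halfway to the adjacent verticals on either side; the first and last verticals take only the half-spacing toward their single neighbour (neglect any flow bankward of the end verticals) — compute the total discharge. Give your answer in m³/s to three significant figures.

6.15 m³/s

w_1 = (1.8 − 0.8)/2 = 0.5 m; q_1 = 0.21 × 0.56 × 0.5 = 0.05880 m³/s
w_2 = (7.8 − 0.8)/2 = 3.5 m; q_2 = 0.29 × 0.84 × 3.5 = 0.8526 m³/s
w_3 = (10.2 − 1.8)/2 = 4.2 m; q_3 = 0.43 × 1.78 × 4.2 = 3.215 m³/s
w_4 = (14.6 − 7.8)/2 = 3.4 m; q_4 = 0.41 × 1.27 × 3.4 = 1.770 m³/s
w_5 = (14.6 − 10.2)/2 = 2.2 m; q_5 = 0.23 × 0.50 × 2.2 = 0.2530 m³/s
Q = Σ qᵢ = 6.149 m³/s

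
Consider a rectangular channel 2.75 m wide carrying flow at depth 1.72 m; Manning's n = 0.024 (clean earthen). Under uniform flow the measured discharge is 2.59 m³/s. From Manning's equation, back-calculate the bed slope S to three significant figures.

A = b·y = 2.75 × 1.72 = 4.730 m²
P = b + 2y = 2.75 + 2×1.72 = 6.190 m
R = A/P = 4.730/6.190 = 0.7641 m
S = (Q·n / (1·A·R^(2/3)))² = (2.59×0.024 / (1×4.730×0.8358))² = 0.0002472

0.000247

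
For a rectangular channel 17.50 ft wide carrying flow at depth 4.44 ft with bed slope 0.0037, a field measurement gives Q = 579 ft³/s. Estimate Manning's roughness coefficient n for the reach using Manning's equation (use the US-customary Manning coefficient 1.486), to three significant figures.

0.0249

A = b·y = 17.50 × 4.44 = 77.70 ft²
P = b + 2y = 17.50 + 2×4.44 = 26.38 ft
R = A/P = 77.70/26.38 = 2.945 ft
n = (1.486/Q)·A·R^(2/3)·S^(1/2) = (1.486/579) × 77.70 × 2.055 × 0.06083 = 0.02492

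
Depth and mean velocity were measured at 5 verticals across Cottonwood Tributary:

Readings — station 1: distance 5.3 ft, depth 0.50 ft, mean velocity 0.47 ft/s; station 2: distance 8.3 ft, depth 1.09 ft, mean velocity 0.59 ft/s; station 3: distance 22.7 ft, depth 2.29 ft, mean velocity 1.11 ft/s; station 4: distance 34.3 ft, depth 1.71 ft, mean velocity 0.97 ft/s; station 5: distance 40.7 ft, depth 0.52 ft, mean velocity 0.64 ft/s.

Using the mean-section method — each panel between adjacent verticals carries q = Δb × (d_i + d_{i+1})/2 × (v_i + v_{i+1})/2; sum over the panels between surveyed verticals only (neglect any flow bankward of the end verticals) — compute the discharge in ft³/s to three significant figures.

Panel 1-2: Δb = 3 ft, d̄ = (0.50+1.09)/2 = 0.795, v̄ = (0.47+0.59)/2 = 0.53 → q = 3×0.795×0.53 = 1.264 ft³/s
Panel 2-3: Δb = 14.4 ft, d̄ = (1.09+2.29)/2 = 1.69, v̄ = (0.59+1.11)/2 = 0.85 → q = 14.4×1.69×0.85 = 20.69 ft³/s
Panel 3-4: Δb = 11.6 ft, d̄ = (2.29+1.71)/2 = 2, v̄ = (1.11+0.97)/2 = 1.04 → q = 11.6×2×1.04 = 24.13 ft³/s
Panel 4-5: Δb = 6.4 ft, d̄ = (1.71+0.52)/2 = 1.115, v̄ = (0.97+0.64)/2 = 0.805 → q = 6.4×1.115×0.805 = 5.744 ft³/s
Q = Σ q = 51.82 ft³/s

51.8 ft³/s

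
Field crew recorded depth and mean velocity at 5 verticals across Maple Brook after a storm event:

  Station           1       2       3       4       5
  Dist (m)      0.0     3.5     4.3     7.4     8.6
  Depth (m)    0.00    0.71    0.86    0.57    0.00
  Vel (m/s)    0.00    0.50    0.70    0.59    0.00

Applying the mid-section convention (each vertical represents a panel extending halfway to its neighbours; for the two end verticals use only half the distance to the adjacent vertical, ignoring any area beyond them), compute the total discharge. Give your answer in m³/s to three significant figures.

2.66 m³/s

w_2 = (4.3 − 0.0)/2 = 2.15 m; q_2 = 0.50 × 0.71 × 2.15 = 0.7633 m³/s
w_3 = (7.4 − 3.5)/2 = 1.95 m; q_3 = 0.70 × 0.86 × 1.95 = 1.174 m³/s
w_4 = (8.6 − 4.3)/2 = 2.15 m; q_4 = 0.59 × 0.57 × 2.15 = 0.7230 m³/s
Stations 1, 5 contribute zero (depth or velocity is 0).
Q = Σ qᵢ = 2.660 m³/s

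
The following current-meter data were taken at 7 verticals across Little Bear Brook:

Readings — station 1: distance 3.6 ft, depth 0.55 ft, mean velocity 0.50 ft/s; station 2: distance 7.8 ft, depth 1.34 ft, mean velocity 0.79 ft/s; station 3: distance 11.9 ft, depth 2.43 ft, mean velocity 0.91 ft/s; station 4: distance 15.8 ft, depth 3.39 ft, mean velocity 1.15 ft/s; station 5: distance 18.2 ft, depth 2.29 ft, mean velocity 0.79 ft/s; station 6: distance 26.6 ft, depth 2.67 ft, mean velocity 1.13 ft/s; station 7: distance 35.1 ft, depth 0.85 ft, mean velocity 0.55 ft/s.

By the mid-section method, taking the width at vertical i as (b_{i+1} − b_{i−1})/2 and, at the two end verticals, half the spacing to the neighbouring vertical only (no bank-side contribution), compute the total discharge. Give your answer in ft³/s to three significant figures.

w_1 = (7.8 − 3.6)/2 = 2.1 ft; q_1 = 0.50 × 0.55 × 2.1 = 0.5775 ft³/s
w_2 = (11.9 − 3.6)/2 = 4.15 ft; q_2 = 0.79 × 1.34 × 4.15 = 4.393 ft³/s
w_3 = (15.8 − 7.8)/2 = 4 ft; q_3 = 0.91 × 2.43 × 4 = 8.845 ft³/s
w_4 = (18.2 − 11.9)/2 = 3.15 ft; q_4 = 1.15 × 3.39 × 3.15 = 12.28 ft³/s
w_5 = (26.6 − 15.8)/2 = 5.4 ft; q_5 = 0.79 × 2.29 × 5.4 = 9.769 ft³/s
w_6 = (35.1 − 18.2)/2 = 8.45 ft; q_6 = 1.13 × 2.67 × 8.45 = 25.49 ft³/s
w_7 = (35.1 − 26.6)/2 = 4.25 ft; q_7 = 0.55 × 0.85 × 4.25 = 1.987 ft³/s
Q = Σ qᵢ = 63.35 ft³/s

63.3 ft³/s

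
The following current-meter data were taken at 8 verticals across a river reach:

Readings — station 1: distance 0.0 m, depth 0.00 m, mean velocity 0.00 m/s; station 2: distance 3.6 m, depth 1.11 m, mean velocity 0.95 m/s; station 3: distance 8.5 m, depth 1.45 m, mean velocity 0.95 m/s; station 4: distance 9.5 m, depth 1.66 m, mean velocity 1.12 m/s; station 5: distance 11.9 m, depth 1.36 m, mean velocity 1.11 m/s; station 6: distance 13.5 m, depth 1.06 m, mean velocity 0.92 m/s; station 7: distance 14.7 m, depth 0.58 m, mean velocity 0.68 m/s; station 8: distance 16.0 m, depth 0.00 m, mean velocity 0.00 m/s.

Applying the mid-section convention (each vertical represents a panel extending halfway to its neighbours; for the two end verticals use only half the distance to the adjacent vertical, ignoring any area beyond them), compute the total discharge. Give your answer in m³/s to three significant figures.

w_2 = (8.5 − 0.0)/2 = 4.25 m; q_2 = 0.95 × 1.11 × 4.25 = 4.482 m³/s
w_3 = (9.5 − 3.6)/2 = 2.95 m; q_3 = 0.95 × 1.45 × 2.95 = 4.064 m³/s
w_4 = (11.9 − 8.5)/2 = 1.7 m; q_4 = 1.12 × 1.66 × 1.7 = 3.161 m³/s
w_5 = (13.5 − 9.5)/2 = 2 m; q_5 = 1.11 × 1.36 × 2 = 3.019 m³/s
w_6 = (14.7 − 11.9)/2 = 1.4 m; q_6 = 0.92 × 1.06 × 1.4 = 1.365 m³/s
w_7 = (16.0 − 13.5)/2 = 1.25 m; q_7 = 0.68 × 0.58 × 1.25 = 0.4930 m³/s
Stations 1, 8 contribute zero (depth or velocity is 0).
Q = Σ qᵢ = 16.58 m³/s

16.6 m³/s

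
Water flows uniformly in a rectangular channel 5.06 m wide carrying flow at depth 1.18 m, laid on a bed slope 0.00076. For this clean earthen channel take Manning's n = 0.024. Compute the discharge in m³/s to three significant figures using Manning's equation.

A = b·y = 5.06 × 1.18 = 5.971 m²
P = b + 2y = 5.06 + 2×1.18 = 7.420 m
R = A/P = 5.971/7.420 = 0.8047 m
Q = (1/n)·A·R^(2/3)·S^(1/2) = (1/0.024) × 5.971 × 0.8047^(2/3) × 0.00076^(1/2) = 5.934 m³/s

5.93 m³/s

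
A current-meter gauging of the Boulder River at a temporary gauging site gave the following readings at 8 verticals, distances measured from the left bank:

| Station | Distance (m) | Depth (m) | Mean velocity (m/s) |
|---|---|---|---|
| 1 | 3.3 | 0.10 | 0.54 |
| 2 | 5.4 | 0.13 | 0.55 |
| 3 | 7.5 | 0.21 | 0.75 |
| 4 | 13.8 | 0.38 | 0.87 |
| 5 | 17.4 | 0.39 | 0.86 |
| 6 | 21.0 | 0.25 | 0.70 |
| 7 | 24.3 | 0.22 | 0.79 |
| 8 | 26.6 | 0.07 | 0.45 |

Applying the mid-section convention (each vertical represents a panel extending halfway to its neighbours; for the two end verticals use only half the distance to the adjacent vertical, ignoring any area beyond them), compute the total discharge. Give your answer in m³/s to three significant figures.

w_1 = (5.4 − 3.3)/2 = 1.05 m; q_1 = 0.54 × 0.10 × 1.05 = 0.05670 m³/s
w_2 = (7.5 − 3.3)/2 = 2.1 m; q_2 = 0.55 × 0.13 × 2.1 = 0.1502 m³/s
w_3 = (13.8 − 5.4)/2 = 4.2 m; q_3 = 0.75 × 0.21 × 4.2 = 0.6615 m³/s
w_4 = (17.4 − 7.5)/2 = 4.95 m; q_4 = 0.87 × 0.38 × 4.95 = 1.636 m³/s
w_5 = (21.0 − 13.8)/2 = 3.6 m; q_5 = 0.86 × 0.39 × 3.6 = 1.207 m³/s
w_6 = (24.3 − 17.4)/2 = 3.45 m; q_6 = 0.70 × 0.25 × 3.45 = 0.6038 m³/s
w_7 = (26.6 − 21.0)/2 = 2.8 m; q_7 = 0.79 × 0.22 × 2.8 = 0.4866 m³/s
w_8 = (26.6 − 24.3)/2 = 1.15 m; q_8 = 0.45 × 0.07 × 1.15 = 0.03623 m³/s
Q = Σ qᵢ = 4.839 m³/s

4.84 m³/s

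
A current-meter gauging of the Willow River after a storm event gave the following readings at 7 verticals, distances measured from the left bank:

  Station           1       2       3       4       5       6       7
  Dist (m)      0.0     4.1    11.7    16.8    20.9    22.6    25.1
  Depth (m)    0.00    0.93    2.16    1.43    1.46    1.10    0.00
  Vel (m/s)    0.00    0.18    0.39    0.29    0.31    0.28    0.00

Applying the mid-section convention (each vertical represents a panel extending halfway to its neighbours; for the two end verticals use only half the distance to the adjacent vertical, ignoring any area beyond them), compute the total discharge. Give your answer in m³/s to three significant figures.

10.2 m³/s

w_2 = (11.7 − 0.0)/2 = 5.85 m; q_2 = 0.18 × 0.93 × 5.85 = 0.9793 m³/s
w_3 = (16.8 − 4.1)/2 = 6.35 m; q_3 = 0.39 × 2.16 × 6.35 = 5.349 m³/s
w_4 = (20.9 − 11.7)/2 = 4.6 m; q_4 = 0.29 × 1.43 × 4.6 = 1.908 m³/s
w_5 = (22.6 − 16.8)/2 = 2.9 m; q_5 = 0.31 × 1.46 × 2.9 = 1.313 m³/s
w_6 = (25.1 − 20.9)/2 = 2.1 m; q_6 = 0.28 × 1.10 × 2.1 = 0.6468 m³/s
Stations 1, 7 contribute zero (depth or velocity is 0).
Q = Σ qᵢ = 10.20 m³/s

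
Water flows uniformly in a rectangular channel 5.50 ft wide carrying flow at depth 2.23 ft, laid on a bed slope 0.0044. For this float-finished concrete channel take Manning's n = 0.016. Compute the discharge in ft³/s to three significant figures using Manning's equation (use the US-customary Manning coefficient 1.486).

86.8 ft³/s

A = b·y = 5.50 × 2.23 = 12.27 ft²
P = b + 2y = 5.50 + 2×2.23 = 9.960 ft
R = A/P = 12.27/9.960 = 1.231 ft
Q = (1.486/n)·A·R^(2/3)·S^(1/2) = (1.486/0.016) × 12.27 × 1.231^(2/3) × 0.0044^(1/2) = 86.81 ft³/s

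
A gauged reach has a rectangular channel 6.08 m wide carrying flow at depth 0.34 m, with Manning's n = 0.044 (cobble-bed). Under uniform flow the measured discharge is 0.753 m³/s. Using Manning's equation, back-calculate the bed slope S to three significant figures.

A = b·y = 6.08 × 0.34 = 2.067 m²
P = b + 2y = 6.08 + 2×0.34 = 6.760 m
R = A/P = 2.067/6.760 = 0.3058 m
S = (Q·n / (1·A·R^(2/3)))² = (0.753×0.044 / (1×2.067×0.4539))² = 0.001247

0.00125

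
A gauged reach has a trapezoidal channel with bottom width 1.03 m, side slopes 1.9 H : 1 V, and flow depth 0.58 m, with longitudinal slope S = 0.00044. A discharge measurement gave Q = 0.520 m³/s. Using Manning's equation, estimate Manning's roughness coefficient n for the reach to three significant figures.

0.0248

A = (b + z·y)·y = (1.03 + 1.9×0.58)×0.58 = 1.237 m²
P = b + 2y√(1+z²) = 1.03 + 2×0.58×√(1+1.9²) = 3.521 m
R = A/P = 1.237/3.521 = 0.3512 m
n = (1/Q)·A·R^(2/3)·S^(1/2) = (1/0.520) × 1.237 × 0.4978 × 0.02098 = 0.02483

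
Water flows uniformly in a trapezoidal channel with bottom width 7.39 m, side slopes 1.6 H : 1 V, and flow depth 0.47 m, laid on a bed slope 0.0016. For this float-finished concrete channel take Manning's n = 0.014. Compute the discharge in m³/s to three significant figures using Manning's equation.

6.11 m³/s

A = (b + z·y)·y = (7.39 + 1.6×0.47)×0.47 = 3.827 m²
P = b + 2y√(1+z²) = 7.39 + 2×0.47×√(1+1.6²) = 9.164 m
R = A/P = 3.827/9.164 = 0.4176 m
Q = (1/n)·A·R^(2/3)·S^(1/2) = (1/0.014) × 3.827 × 0.4176^(2/3) × 0.0016^(1/2) = 6.109 m³/s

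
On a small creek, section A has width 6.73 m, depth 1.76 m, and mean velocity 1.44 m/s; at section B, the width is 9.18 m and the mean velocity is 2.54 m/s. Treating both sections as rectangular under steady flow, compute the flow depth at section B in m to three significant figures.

0.731 m

Q = A₁V₁ = (6.73×1.76) × 1.44 = 17.06 m³/s
d₂ = Q/(b₂ V₂) = 17.06/(9.18×2.54) = 0.7315 m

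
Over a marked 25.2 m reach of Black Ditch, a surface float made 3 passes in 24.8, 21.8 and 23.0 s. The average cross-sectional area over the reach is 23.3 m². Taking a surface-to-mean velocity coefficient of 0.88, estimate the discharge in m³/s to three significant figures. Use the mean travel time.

22.3 m³/s

t̄ = (24.8 + 21.8 + 23.0) / 3 = 23.2 s
v_surface = L / t̄ = 25.2 / 23.2 = 1.086 m/s
v_mean = 0.88 × 1.086 = 0.9559 m/s
Q = A × v_mean = 23.3 × 0.9559 = 22.27 m³/s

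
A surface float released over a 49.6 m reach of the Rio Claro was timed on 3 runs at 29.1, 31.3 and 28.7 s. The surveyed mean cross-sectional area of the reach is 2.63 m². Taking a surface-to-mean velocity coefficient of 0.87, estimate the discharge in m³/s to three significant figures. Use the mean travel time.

t̄ = (29.1 + 31.3 + 28.7) / 3 = 29.7 s
v_surface = L / t̄ = 49.6 / 29.7 = 1.670 m/s
v_mean = 0.87 × 1.670 = 1.453 m/s
Q = A × v_mean = 2.63 × 1.453 = 3.821 m³/s

3.82 m³/s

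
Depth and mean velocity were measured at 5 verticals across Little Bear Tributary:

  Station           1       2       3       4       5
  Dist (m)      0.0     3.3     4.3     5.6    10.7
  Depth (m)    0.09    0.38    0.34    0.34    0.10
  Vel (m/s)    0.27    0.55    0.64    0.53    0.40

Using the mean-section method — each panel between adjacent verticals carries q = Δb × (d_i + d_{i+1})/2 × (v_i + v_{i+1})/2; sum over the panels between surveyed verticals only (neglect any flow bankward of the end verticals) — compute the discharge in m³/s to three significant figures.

Panel 1-2: Δb = 3.3 m, d̄ = (0.09+0.38)/2 = 0.235, v̄ = (0.27+0.55)/2 = 0.41 → q = 3.3×0.235×0.41 = 0.3180 m³/s
Panel 2-3: Δb = 1 m, d̄ = (0.38+0.34)/2 = 0.36, v̄ = (0.55+0.64)/2 = 0.595 → q = 1×0.36×0.595 = 0.2142 m³/s
Panel 3-4: Δb = 1.3 m, d̄ = (0.34+0.34)/2 = 0.34, v̄ = (0.64+0.53)/2 = 0.585 → q = 1.3×0.34×0.585 = 0.2586 m³/s
Panel 4-5: Δb = 5.1 m, d̄ = (0.34+0.10)/2 = 0.22, v̄ = (0.53+0.40)/2 = 0.465 → q = 5.1×0.22×0.465 = 0.5217 m³/s
Q = Σ q = 1.312 m³/s

1.31 m³/s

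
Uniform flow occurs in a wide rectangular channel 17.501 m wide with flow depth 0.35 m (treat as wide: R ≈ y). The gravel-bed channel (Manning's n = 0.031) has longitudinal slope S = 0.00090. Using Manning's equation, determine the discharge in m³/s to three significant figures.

2.94 m³/s

A = b·y = 17.501 × 0.35 = 6.125 m²
Wide channel: R ≈ y = 0.35 m
Q = (1/n)·A·R^(2/3)·S^(1/2) = (1/0.031) × 6.125 × 0.3500^(2/3) × 0.00090^(1/2) = 2.944 m³/s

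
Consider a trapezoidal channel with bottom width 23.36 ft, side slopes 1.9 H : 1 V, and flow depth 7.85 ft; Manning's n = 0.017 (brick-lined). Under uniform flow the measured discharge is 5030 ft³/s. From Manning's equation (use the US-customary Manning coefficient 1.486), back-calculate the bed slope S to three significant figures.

0.00400

A = (b + z·y)·y = (23.36 + 1.9×7.85)×7.85 = 300.5 ft²
P = b + 2y√(1+z²) = 23.36 + 2×7.85×√(1+1.9²) = 57.07 ft
R = A/P = 300.5/57.07 = 5.265 ft
S = (Q·n / (1.486·A·R^(2/3)))² = (5030×0.017 / (1.486×300.5×3.026))² = 0.004005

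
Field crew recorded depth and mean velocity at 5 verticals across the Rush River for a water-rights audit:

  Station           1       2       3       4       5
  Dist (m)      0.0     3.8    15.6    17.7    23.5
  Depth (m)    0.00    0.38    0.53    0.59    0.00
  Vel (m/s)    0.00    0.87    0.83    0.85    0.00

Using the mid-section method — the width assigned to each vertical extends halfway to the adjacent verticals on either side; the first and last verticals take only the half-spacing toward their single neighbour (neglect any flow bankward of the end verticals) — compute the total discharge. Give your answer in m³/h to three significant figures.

w_2 = (15.6 − 0.0)/2 = 7.8 m; q_2 = 0.87 × 0.38 × 7.8 = 2.579 m³/s
w_3 = (17.7 − 3.8)/2 = 6.95 m; q_3 = 0.83 × 0.53 × 6.95 = 3.057 m³/s
w_4 = (23.5 − 15.6)/2 = 3.95 m; q_4 = 0.85 × 0.59 × 3.95 = 1.981 m³/s
Stations 1, 5 contribute zero (depth or velocity is 0).
Q = Σ qᵢ = 7.617 m³/s
= 7.617 × 3600 = 27420 m³/h

27400 m³/h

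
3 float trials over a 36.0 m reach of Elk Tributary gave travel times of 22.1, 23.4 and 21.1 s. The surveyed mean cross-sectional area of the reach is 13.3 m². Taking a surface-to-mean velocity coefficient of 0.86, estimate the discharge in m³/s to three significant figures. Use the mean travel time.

18.5 m³/s

t̄ = (22.1 + 23.4 + 21.1) / 3 = 22.2 s
v_surface = L / t̄ = 36.0 / 22.2 = 1.622 m/s
v_mean = 0.86 × 1.622 = 1.395 m/s
Q = A × v_mean = 13.3 × 1.395 = 18.55 m³/s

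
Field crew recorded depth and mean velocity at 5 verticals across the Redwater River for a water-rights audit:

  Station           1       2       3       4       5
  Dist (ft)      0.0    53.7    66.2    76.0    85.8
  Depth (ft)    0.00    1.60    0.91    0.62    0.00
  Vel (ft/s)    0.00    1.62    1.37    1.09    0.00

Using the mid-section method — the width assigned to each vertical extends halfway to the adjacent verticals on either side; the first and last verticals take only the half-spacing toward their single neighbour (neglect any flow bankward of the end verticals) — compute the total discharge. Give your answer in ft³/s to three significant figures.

w_2 = (66.2 − 0.0)/2 = 33.1 ft; q_2 = 1.62 × 1.60 × 33.1 = 85.80 ft³/s
w_3 = (76.0 − 53.7)/2 = 11.15 ft; q_3 = 1.37 × 0.91 × 11.15 = 13.90 ft³/s
w_4 = (85.8 − 66.2)/2 = 9.8 ft; q_4 = 1.09 × 0.62 × 9.8 = 6.623 ft³/s
Stations 1, 5 contribute zero (depth or velocity is 0).
Q = Σ qᵢ = 106.3 ft³/s

106 ft³/s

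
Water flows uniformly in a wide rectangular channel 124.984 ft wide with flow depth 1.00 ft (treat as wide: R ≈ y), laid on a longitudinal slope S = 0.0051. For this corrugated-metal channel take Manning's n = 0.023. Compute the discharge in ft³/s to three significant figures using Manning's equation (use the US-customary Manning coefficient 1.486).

577 ft³/s

A = b·y = 124.984 × 1.00 = 125.0 ft²
Wide channel: R ≈ y = 1.00 ft
Q = (1.486/n)·A·R^(2/3)·S^(1/2) = (1.486/0.023) × 125.0 × 1.000^(2/3) × 0.0051^(1/2) = 576.7 ft³/s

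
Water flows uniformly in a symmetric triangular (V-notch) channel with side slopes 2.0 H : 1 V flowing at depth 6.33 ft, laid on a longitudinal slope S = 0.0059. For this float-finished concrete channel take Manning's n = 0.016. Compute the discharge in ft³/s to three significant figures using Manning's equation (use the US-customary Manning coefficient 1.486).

A = z·y² = 2.0×6.33² = 80.14 ft²
P = 2y√(1+z²) = 2×6.33×√(1+2.0²) = 28.31 ft
R = A/P = 80.14/28.31 = 2.831 ft
Q = (1.486/n)·A·R^(2/3)·S^(1/2) = (1.486/0.016) × 80.14 × 2.831^(2/3) × 0.0059^(1/2) = 1144 ft³/s

1140 ft³/s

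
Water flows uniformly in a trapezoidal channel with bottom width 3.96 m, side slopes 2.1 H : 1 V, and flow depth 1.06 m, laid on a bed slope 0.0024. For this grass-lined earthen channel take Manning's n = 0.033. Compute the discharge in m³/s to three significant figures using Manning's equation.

7.95 m³/s

A = (b + z·y)·y = (3.96 + 2.1×1.06)×1.06 = 6.557 m²
P = b + 2y√(1+z²) = 3.96 + 2×1.06×√(1+2.1²) = 8.891 m
R = A/P = 6.557/8.891 = 0.7375 m
Q = (1/n)·A·R^(2/3)·S^(1/2) = (1/0.033) × 6.557 × 0.7375^(2/3) × 0.0024^(1/2) = 7.946 m³/s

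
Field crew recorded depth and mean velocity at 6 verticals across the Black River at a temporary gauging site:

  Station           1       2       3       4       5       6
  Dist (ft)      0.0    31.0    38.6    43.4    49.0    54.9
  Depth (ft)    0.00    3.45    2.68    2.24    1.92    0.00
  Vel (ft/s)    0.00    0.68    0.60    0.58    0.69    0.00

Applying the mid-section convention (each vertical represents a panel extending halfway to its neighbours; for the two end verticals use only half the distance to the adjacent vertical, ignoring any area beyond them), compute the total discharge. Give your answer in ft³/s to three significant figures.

69.6 ft³/s

w_2 = (38.6 − 0.0)/2 = 19.3 ft; q_2 = 0.68 × 3.45 × 19.3 = 45.28 ft³/s
w_3 = (43.4 − 31.0)/2 = 6.2 ft; q_3 = 0.60 × 2.68 × 6.2 = 9.970 ft³/s
w_4 = (49.0 − 38.6)/2 = 5.2 ft; q_4 = 0.58 × 2.24 × 5.2 = 6.756 ft³/s
w_5 = (54.9 − 43.4)/2 = 5.75 ft; q_5 = 0.69 × 1.92 × 5.75 = 7.618 ft³/s
Stations 1, 6 contribute zero (depth or velocity is 0).
Q = Σ qᵢ = 69.62 ft³/s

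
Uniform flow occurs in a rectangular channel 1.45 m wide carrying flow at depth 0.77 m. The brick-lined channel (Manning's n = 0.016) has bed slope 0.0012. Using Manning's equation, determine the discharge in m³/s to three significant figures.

A = b·y = 1.45 × 0.77 = 1.117 m²
P = b + 2y = 1.45 + 2×0.77 = 2.990 m
R = A/P = 1.117/2.990 = 0.3734 m
Q = (1/n)·A·R^(2/3)·S^(1/2) = (1/0.016) × 1.117 × 0.3734^(2/3) × 0.0012^(1/2) = 1.253 m³/s

1.25 m³/s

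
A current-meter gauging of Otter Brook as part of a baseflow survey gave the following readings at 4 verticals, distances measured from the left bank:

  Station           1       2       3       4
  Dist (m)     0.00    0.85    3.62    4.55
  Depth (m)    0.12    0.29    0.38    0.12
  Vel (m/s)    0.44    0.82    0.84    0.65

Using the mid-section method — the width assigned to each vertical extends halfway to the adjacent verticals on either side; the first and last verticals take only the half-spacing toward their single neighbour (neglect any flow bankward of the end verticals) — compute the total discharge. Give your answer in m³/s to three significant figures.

1.08 m³/s

w_1 = (0.85 − 0.00)/2 = 0.425 m; q_1 = 0.44 × 0.12 × 0.425 = 0.02244 m³/s
w_2 = (3.62 − 0.00)/2 = 1.81 m; q_2 = 0.82 × 0.29 × 1.81 = 0.4304 m³/s
w_3 = (4.55 − 0.85)/2 = 1.85 m; q_3 = 0.84 × 0.38 × 1.85 = 0.5905 m³/s
w_4 = (4.55 − 3.62)/2 = 0.465 m; q_4 = 0.65 × 0.12 × 0.465 = 0.03627 m³/s
Q = Σ qᵢ = 1.080 m³/s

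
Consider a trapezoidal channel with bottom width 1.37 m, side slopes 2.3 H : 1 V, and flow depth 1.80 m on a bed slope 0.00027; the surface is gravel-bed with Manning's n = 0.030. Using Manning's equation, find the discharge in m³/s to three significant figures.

5.26 m³/s

A = (b + z·y)·y = (1.37 + 2.3×1.80)×1.80 = 9.918 m²
P = b + 2y√(1+z²) = 1.37 + 2×1.80×√(1+2.3²) = 10.40 m
R = A/P = 9.918/10.40 = 0.9538 m
Q = (1/n)·A·R^(2/3)·S^(1/2) = (1/0.030) × 9.918 × 0.9538^(2/3) × 0.00027^(1/2) = 5.264 m³/s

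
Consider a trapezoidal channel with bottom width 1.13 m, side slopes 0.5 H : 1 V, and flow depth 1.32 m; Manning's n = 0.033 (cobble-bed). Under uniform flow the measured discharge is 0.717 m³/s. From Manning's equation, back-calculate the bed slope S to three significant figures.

0.000208

A = (b + z·y)·y = (1.13 + 0.5×1.32)×1.32 = 2.363 m²
P = b + 2y√(1+z²) = 1.13 + 2×1.32×√(1+0.5²) = 4.082 m
R = A/P = 2.363/4.082 = 0.5789 m
S = (Q·n / (1·A·R^(2/3)))² = (0.717×0.033 / (1×2.363×0.6946))² = 0.0002079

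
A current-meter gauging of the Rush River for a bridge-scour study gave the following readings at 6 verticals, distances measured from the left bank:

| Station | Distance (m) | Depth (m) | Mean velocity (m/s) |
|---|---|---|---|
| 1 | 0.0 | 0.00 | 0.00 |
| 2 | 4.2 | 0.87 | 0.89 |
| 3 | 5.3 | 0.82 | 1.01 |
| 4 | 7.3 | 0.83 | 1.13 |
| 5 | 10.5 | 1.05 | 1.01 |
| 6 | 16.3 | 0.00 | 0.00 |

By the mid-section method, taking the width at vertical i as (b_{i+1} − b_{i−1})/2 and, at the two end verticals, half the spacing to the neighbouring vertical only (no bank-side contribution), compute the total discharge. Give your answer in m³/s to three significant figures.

w_2 = (5.3 − 0.0)/2 = 2.65 m; q_2 = 0.89 × 0.87 × 2.65 = 2.052 m³/s
w_3 = (7.3 − 4.2)/2 = 1.55 m; q_3 = 1.01 × 0.82 × 1.55 = 1.284 m³/s
w_4 = (10.5 − 5.3)/2 = 2.6 m; q_4 = 1.13 × 0.83 × 2.6 = 2.439 m³/s
w_5 = (16.3 − 7.3)/2 = 4.5 m; q_5 = 1.01 × 1.05 × 4.5 = 4.772 m³/s
Stations 1, 6 contribute zero (depth or velocity is 0).
Q = Σ qᵢ = 10.55 m³/s

10.5 m³/s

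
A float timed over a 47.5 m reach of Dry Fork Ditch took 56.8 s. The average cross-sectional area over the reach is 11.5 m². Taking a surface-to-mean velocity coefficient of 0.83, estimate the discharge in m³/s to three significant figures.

v_surface = L / t̄ = 47.5 / 56.8 = 0.8363 m/s
v_mean = 0.83 × 0.8363 = 0.6941 m/s
Q = A × v_mean = 11.5 × 0.6941 = 7.982 m³/s

7.98 m³/s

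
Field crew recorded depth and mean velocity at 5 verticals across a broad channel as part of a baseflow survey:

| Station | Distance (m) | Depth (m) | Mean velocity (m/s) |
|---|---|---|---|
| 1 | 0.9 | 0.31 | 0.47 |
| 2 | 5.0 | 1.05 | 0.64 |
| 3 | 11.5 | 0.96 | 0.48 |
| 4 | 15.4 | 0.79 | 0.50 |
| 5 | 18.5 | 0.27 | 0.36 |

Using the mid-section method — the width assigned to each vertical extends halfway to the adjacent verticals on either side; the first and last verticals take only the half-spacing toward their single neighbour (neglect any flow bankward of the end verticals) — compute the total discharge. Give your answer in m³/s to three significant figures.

7.79 m³/s

w_1 = (5.0 − 0.9)/2 = 2.05 m; q_1 = 0.47 × 0.31 × 2.05 = 0.2987 m³/s
w_2 = (11.5 − 0.9)/2 = 5.3 m; q_2 = 0.64 × 1.05 × 5.3 = 3.562 m³/s
w_3 = (15.4 − 5.0)/2 = 5.2 m; q_3 = 0.48 × 0.96 × 5.2 = 2.396 m³/s
w_4 = (18.5 − 11.5)/2 = 3.5 m; q_4 = 0.50 × 0.79 × 3.5 = 1.383 m³/s
w_5 = (18.5 − 15.4)/2 = 1.55 m; q_5 = 0.36 × 0.27 × 1.55 = 0.1507 m³/s
Q = Σ qᵢ = 7.790 m³/s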